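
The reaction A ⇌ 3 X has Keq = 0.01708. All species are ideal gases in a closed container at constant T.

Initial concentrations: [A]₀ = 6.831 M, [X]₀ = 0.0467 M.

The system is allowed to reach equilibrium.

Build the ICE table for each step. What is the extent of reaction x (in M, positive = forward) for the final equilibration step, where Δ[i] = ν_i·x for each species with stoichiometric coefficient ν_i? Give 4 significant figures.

x = 0.1461 M

Q₀ = 1.4910e-05 vs Keq = 0.01708 ⇒ Q<K, forward
Step 1:
                   A          X
  Initial      6.831     0.0467
  Change     -0.1461     0.4384
  Equil        6.685     0.4851
  solve Keq expr → x = 0.1461; check Q = 0.01708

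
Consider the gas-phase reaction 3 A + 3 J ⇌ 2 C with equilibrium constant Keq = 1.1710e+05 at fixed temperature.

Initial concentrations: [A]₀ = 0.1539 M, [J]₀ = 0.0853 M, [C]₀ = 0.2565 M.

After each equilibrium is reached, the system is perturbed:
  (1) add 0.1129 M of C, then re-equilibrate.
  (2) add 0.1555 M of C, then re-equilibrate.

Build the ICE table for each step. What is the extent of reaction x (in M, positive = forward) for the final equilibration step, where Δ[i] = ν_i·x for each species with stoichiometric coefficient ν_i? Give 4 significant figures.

x = -0.003831 M

Q₀ = 2.9081e+04 vs Keq = 1.1710e+05 ⇒ Q<K, forward
Step 1:
                  A         J         C
  init       0.1539    0.0853    0.2565
  Δ        -0.02098  -0.02098   0.01399
  eq         0.1329   0.06432    0.2705
  solve Keq expr → x = 0.006994; check Q = 1.1710e+05
Then add 0.1129 M of C.
Step 2:
                  A         J         C
  init       0.1329   0.06432    0.3834
  Δ         0.01018   0.01018 -0.006784
  eq         0.1431   0.07449    0.3766
  solve Keq expr → x = -0.003392; check Q = 1.1710e+05
Then add 0.1555 M of C.
Step 3:
                  A         J         C
  init       0.1431   0.07449    0.5321
  Δ         0.01149   0.01149 -0.007663
  eq         0.1546   0.08599    0.5244
  solve Keq expr → x = -0.003831; check Q = 1.1710e+05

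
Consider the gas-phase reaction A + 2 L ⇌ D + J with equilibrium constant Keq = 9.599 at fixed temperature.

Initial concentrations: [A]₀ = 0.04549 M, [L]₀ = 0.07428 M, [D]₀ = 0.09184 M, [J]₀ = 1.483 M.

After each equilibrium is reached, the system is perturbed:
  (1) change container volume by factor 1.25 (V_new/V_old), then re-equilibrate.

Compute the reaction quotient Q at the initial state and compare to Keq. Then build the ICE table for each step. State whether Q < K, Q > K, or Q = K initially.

Q₀ = 542.6 vs Keq = 9.599 ⇒ Q>K, reverse
Step 1:
                   A          L          D          J
  I          0.04549    0.07428    0.09184      1.483
  C          0.06269     0.1254   -0.06269   -0.06269
  E           0.1082     0.1997    0.02915       1.42
  solve Keq expr → x = -0.06269; check Q = 9.599
Then change container volume by factor 1.25 (V_new/V_old).
Step 2:
                   A          L          D          J
  I          0.08655     0.1597    0.02332      1.136
  C         0.002706   0.005412  -0.002706  -0.002706
  E          0.08925     0.1651    0.02061      1.134
  solve Keq expr → x = -0.002706; check Q = 9.599

Q₀ = 542.6; Q > K (proceeds reverse)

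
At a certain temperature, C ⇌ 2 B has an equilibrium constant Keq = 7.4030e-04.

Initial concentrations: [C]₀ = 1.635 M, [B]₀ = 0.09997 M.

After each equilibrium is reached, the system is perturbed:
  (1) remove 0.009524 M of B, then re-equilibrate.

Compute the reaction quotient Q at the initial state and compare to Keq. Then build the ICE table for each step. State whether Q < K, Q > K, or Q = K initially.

Q₀ = 0.006113 vs Keq = 7.4030e-04 ⇒ Q>K, reverse
Step 1:
                    C           B
  I             1.635     0.09997
  C           0.03242    -0.06484
  E             1.667     0.03513
  solve Keq expr → x = -0.03242; check Q = 7.4030e-04
Then remove 0.009524 M of B.
Step 2:
                    C           B
  I             1.667     0.02561
  C         -0.004737    0.009474
  E             1.663     0.03508
  solve Keq expr → x = 0.004737; check Q = 7.4030e-04

Q₀ = 0.006113; Q > K (proceeds reverse)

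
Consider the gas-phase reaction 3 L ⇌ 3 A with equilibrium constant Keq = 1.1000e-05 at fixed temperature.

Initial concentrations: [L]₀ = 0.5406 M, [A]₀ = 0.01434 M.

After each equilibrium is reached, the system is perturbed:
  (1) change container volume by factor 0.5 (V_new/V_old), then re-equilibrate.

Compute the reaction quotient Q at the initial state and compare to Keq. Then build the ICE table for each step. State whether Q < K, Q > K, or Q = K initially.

Q₀ = 1.8665e-05; Q > K (proceeds reverse)

Q₀ = 1.8665e-05 vs Keq = 1.1000e-05 ⇒ Q>K, reverse
Step 1:
                   L          A
  Initial     0.5406    0.01434
  Change    0.002267  -0.002267
  Equil       0.5429    0.01207
  solve Keq expr → x = -7.5558e-04; check Q = 1.1000e-05
Then change container volume by factor 0.5 (V_new/V_old).
Step 2:
                   L          A
  Initial      1.086    0.02415
  Change           0          0
  Equil        1.086    0.02415
  solve Keq expr → x = 0; check Q = 1.1000e-05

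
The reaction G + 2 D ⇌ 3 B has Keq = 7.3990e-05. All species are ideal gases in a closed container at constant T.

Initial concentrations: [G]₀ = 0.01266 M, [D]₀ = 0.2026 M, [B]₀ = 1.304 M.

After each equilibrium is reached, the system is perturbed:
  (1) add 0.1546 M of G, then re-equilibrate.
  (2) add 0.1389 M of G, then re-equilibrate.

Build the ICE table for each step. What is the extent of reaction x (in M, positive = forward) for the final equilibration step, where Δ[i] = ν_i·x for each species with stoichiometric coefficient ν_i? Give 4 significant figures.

x = 8.6473e-04 M

Q₀ = 4267 vs Keq = 7.3990e-05 ⇒ Q>K, reverse
Step 1:
                   G          D          B
  Initial    0.01266     0.2026      1.304
  Change      0.4237     0.8474     -1.271
  Equil       0.4364       1.05     0.0329
  solve Keq expr → x = -0.4237; check Q = 7.3990e-05
Then add 0.1546 M of G.
Step 2:
                   G          D          B
  Initial      0.591       1.05     0.0329
  Change   -0.001141  -0.002282   0.003423
  Equil       0.5898      1.048    0.03632
  solve Keq expr → x = 0.001141; check Q = 7.3990e-05
Then add 0.1389 M of G.
Step 3:
                   G          D          B
  Initial     0.7287      1.048    0.03632
  Change  -8.6473e-04  -0.001729   0.002594
  Equil       0.7279      1.046    0.03891
  solve Keq expr → x = 8.6473e-04; check Q = 7.3990e-05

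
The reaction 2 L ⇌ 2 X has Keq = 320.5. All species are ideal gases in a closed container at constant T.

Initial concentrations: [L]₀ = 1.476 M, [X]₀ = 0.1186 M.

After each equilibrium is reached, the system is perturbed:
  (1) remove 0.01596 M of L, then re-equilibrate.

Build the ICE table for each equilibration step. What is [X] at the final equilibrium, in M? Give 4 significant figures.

[X]_eq = 1.495 M

Q₀ = 0.006456 vs Keq = 320.5 ⇒ Q<K, forward
Step 1:
                    L           X
  init          1.476      0.1186
  Δ            -1.392       1.392
  eq          0.08436        1.51
  solve Keq expr → x = 0.6958; check Q = 320.5
Then remove 0.01596 M of L.
Step 2:
                    L           X
  init         0.0684        1.51
  Δ           0.01512    -0.01512
  eq          0.08351       1.495
  solve Keq expr → x = -0.007558; check Q = 320.5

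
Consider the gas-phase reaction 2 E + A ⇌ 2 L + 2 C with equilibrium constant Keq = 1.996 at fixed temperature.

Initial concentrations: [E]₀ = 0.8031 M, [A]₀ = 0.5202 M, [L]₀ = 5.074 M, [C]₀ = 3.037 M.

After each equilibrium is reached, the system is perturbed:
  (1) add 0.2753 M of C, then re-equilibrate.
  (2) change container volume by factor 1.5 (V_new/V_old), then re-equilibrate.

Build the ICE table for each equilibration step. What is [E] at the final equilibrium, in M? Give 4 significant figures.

[E]_eq = 1.7 M

Q₀ = 707.8 vs Keq = 1.996 ⇒ Q>K, reverse
Step 1:
                   E          A          L          C
  init        0.8031     0.5202      5.074      3.037
  Δ            1.752     0.8762     -1.752     -1.752
  eq           2.556      1.396      3.322      1.285
  solve Keq expr → x = -0.8762; check Q = 1.996
Then add 0.2753 M of C.
Step 2:
                   E          A          L          C
  init         2.556      1.396      3.322       1.56
  Δ           0.1267    0.06335    -0.1267    -0.1267
  eq           2.682       1.46      3.195      1.433
  solve Keq expr → x = -0.06335; check Q = 1.996
Then change container volume by factor 1.5 (V_new/V_old).
Step 3:
                   E          A          L          C
  init         1.788     0.9732       2.13     0.9554
  Δ         -0.08824   -0.04412    0.08824    0.08824
  eq             1.7     0.9291      2.218      1.044
  solve Keq expr → x = 0.04412; check Q = 1.996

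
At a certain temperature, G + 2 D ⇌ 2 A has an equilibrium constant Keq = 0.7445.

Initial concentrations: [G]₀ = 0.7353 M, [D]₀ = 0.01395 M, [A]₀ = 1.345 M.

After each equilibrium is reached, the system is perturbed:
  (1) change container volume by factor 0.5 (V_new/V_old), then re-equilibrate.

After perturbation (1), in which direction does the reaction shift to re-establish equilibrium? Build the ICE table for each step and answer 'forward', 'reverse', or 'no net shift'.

Q₀ = 1.2642e+04 vs Keq = 0.7445 ⇒ Q>K, reverse
Step 1:
                  G         D         A
  Initial    0.7353   0.01395     1.345
  Change     0.3508    0.7016   -0.7016
  Equil       1.086    0.7155    0.6434
  solve Keq expr → x = -0.3508; check Q = 0.7445
Then change container volume by factor 0.5 (V_new/V_old).
Step 2:
                  G         D         A
  Initial     2.172     1.431     1.287
  Change    -0.1087   -0.2174    0.2174
  Equil       2.063     1.214     1.504
  solve Keq expr → x = 0.1087; check Q = 0.7445

Direction: forward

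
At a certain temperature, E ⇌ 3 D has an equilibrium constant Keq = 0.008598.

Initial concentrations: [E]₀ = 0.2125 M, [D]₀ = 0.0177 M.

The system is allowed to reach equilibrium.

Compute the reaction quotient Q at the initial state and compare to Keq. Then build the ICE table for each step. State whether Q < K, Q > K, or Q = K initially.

Q₀ = 2.6095e-05 vs Keq = 0.008598 ⇒ Q<K, forward
Step 1:
                   E          D
  I           0.2125     0.0177
  C         -0.03265    0.09794
  E           0.1799     0.1156
  solve Keq expr → x = 0.03265; check Q = 0.008598

Q₀ = 2.6095e-05; Q < K (proceeds forward)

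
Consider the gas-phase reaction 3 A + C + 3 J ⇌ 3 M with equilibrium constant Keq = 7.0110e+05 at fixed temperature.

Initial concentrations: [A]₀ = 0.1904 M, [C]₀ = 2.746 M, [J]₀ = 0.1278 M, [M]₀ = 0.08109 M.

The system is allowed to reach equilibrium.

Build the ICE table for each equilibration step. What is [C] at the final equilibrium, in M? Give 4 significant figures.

[C]_eq = 2.71 M

Q₀ = 13.48 vs Keq = 7.0110e+05 ⇒ Q<K, forward
Step 1:
                    A           C           J           M
  init         0.1904       2.746      0.1278     0.08109
  Δ            -0.109    -0.03632      -0.109       0.109
  eq          0.08144        2.71     0.01884        0.19
  solve Keq expr → x = 0.03632; check Q = 7.0110e+05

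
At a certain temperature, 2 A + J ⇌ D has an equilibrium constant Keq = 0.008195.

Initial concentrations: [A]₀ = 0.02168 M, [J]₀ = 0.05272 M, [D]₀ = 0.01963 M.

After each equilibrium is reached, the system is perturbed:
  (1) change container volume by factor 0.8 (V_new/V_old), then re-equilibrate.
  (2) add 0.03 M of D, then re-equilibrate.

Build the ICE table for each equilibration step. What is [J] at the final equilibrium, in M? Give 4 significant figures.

[J]_eq = 0.1204 M

Q₀ = 792.2 vs Keq = 0.008195 ⇒ Q>K, reverse
Step 1:
                   A          J          D
  init       0.02168    0.05272    0.01963
  Δ          0.03926    0.01963   -0.01963
  eq         0.06094    0.07235 2.2015e-06
  solve Keq expr → x = -0.01963; check Q = 0.008195
Then change container volume by factor 0.8 (V_new/V_old).
Step 2:
                   A          J          D
  init       0.07617    0.09043 2.7519e-06
  Δ       -3.0950e-06 -1.5475e-06 1.5475e-06
  eq         0.07617    0.09043 4.2994e-06
  solve Keq expr → x = 1.5475e-06; check Q = 0.008195
Then add 0.03 M of D.
Step 3:
                   A          J          D
  init       0.07617    0.09043       0.03
  Δ          0.05997    0.02999   -0.02999
  eq          0.1361     0.1204 1.8290e-05
  solve Keq expr → x = -0.02999; check Q = 0.008195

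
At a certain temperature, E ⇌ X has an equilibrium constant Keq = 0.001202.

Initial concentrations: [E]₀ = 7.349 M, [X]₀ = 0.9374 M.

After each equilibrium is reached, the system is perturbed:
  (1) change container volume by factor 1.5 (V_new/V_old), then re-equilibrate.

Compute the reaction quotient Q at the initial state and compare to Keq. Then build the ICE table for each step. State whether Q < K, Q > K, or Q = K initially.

Q₀ = 0.1276; Q > K (proceeds reverse)

Q₀ = 0.1276 vs Keq = 0.001202 ⇒ Q>K, reverse
Step 1:
                   E          X
  I            7.349     0.9374
  C           0.9275    -0.9275
  E            8.276   0.009948
  solve Keq expr → x = -0.9275; check Q = 0.001202
Then change container volume by factor 1.5 (V_new/V_old).
Step 2:
                   E          X
  I            5.518   0.006632
  C                0          0
  E            5.518   0.006632
  solve Keq expr → x = 0; check Q = 0.001202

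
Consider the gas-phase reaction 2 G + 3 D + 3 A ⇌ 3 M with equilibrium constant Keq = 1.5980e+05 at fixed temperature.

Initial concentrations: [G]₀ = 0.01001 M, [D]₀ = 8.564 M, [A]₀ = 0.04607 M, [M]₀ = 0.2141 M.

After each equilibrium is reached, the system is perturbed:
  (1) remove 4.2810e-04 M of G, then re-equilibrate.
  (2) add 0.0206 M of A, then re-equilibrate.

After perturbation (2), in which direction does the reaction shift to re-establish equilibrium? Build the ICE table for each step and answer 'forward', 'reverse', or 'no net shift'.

Q₀ = 1595 vs Keq = 1.5980e+05 ⇒ Q<K, forward
Step 1:
                  G         D         A         M
  init      0.01001     8.564   0.04607    0.2141
  Δ       -0.008265   -0.0124   -0.0124    0.0124
  eq       0.001745     8.552   0.03367    0.2265
  solve Keq expr → x = 0.004132; check Q = 1.5980e+05
Then remove 4.2810e-04 M of G.
Step 2:
                  G         D         A         M
  init     0.001317     8.552   0.03367    0.2265
  Δ       3.7833e-04 5.6750e-04 5.6750e-04 -5.6750e-04
  eq       0.001695     8.552   0.03424    0.2259
  solve Keq expr → x = -1.8917e-04; check Q = 1.5980e+05
Then add 0.0206 M of A.
Step 3:
                  G         D         A         M
  init     0.001695     8.552   0.05484    0.2259
  Δ       -8.2261e-04 -0.001234 -0.001234  0.001234
  eq      8.7272e-04     8.551   0.05361    0.2272
  solve Keq expr → x = 4.1130e-04; check Q = 1.5980e+05

Direction: forward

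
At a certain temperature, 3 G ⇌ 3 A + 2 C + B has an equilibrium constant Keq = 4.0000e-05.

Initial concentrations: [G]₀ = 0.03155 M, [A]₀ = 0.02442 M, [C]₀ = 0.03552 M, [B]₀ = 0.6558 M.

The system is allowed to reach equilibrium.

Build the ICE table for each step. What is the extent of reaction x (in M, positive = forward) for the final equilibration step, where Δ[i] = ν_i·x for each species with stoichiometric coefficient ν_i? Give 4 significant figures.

x = -0.002735 M

Q₀ = 3.8367e-04 vs Keq = 4.0000e-05 ⇒ Q>K, reverse
Step 1:
                    G           A           C           B
  Initial     0.03155     0.02442     0.03552      0.6558
  Change     0.008206   -0.008206   -0.005471   -0.002735
  Equil       0.03976     0.01621     0.03005      0.6531
  solve Keq expr → x = -0.002735; check Q = 4.0000e-05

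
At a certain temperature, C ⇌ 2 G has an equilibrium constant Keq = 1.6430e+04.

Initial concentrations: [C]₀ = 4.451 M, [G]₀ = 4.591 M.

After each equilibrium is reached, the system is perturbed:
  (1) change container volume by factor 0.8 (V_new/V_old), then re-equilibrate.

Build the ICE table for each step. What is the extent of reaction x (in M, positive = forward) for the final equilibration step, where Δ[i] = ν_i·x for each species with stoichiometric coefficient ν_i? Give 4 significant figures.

Q₀ = 4.735 vs Keq = 1.6430e+04 ⇒ Q<K, forward
Step 1:
                    C           G
  Initial       4.451       4.591
  Change        -4.44        8.88
  Equil       0.01104       13.47
  solve Keq expr → x = 4.44; check Q = 1.6430e+04
Then change container volume by factor 0.8 (V_new/V_old).
Step 2:
                    C           G
  Initial     0.01381       16.84
  Change     0.003437   -0.006875
  Equil       0.01724       16.83
  solve Keq expr → x = -0.003437; check Q = 1.6430e+04

x = -0.003437 M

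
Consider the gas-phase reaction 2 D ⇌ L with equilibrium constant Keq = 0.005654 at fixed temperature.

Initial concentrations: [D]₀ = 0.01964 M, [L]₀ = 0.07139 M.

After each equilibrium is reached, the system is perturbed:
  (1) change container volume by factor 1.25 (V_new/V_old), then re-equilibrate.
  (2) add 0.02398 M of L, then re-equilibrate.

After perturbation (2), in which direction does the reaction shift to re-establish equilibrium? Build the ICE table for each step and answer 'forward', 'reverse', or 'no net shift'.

Direction: reverse

Q₀ = 185.1 vs Keq = 0.005654 ⇒ Q>K, reverse
Step 1:
                    D           L
  I           0.01964     0.07139
  C            0.1425    -0.07124
  E            0.1621  1.4861e-04
  solve Keq expr → x = -0.07124; check Q = 0.005654
Then change container volume by factor 1.25 (V_new/V_old).
Step 2:
                    D           L
  I            0.1297  1.1889e-04
  C        4.7416e-05 -2.3708e-05
  E            0.1297  9.5179e-05
  solve Keq expr → x = -2.3708e-05; check Q = 0.005654
Then add 0.02398 M of L.
Step 3:
                    D           L
  I            0.1297     0.02408
  C           0.04779     -0.0239
  E            0.1775  1.7822e-04
  solve Keq expr → x = -0.0239; check Q = 0.005654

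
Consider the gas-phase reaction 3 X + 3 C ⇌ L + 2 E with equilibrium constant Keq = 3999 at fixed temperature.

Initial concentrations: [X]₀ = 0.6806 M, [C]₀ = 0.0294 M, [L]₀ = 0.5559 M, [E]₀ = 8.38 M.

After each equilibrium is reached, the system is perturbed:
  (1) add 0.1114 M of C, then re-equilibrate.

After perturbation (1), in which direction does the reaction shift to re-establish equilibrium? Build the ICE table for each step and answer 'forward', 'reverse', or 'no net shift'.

Q₀ = 4.8727e+06 vs Keq = 3999 ⇒ Q>K, reverse
Step 1:
                    X           C           L           E
  init         0.6806      0.0294      0.5559        8.38
  Δ            0.2005      0.2005    -0.06684     -0.1337
  eq           0.8811      0.2299      0.4891       8.246
  solve Keq expr → x = -0.06684; check Q = 3999
Then add 0.1114 M of C.
Step 2:
                    X           C           L           E
  init         0.8811      0.3413      0.4891       8.246
  Δ          -0.08202    -0.08202     0.02734     0.05468
  eq           0.7991      0.2593      0.5164       8.301
  solve Keq expr → x = 0.02734; check Q = 3999

Direction: forward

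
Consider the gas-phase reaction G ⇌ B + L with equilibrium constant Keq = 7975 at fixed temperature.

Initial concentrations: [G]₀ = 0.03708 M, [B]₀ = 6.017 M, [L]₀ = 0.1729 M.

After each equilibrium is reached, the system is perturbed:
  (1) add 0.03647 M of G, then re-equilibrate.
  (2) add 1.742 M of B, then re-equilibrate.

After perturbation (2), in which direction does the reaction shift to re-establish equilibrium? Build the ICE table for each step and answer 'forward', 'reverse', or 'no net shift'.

Q₀ = 28.06 vs Keq = 7975 ⇒ Q<K, forward
Step 1:
                    G           B           L
  I           0.03708       6.017      0.1729
  C          -0.03692     0.03692     0.03692
  E        1.5928e-04       6.054      0.2098
  solve Keq expr → x = 0.03692; check Q = 7975
Then add 0.03647 M of G.
Step 2:
                    G           B           L
  I           0.03663       6.054      0.2098
  C          -0.03644     0.03644     0.03644
  E        1.8807e-04        6.09      0.2463
  solve Keq expr → x = 0.03644; check Q = 7975
Then add 1.742 M of B.
Step 3:
                    G           B           L
  I        1.8807e-04       7.832      0.2463
  C        5.3737e-05 -5.3737e-05 -5.3737e-05
  E        2.4180e-04       7.832      0.2462
  solve Keq expr → x = -5.3737e-05; check Q = 7975

Direction: reverse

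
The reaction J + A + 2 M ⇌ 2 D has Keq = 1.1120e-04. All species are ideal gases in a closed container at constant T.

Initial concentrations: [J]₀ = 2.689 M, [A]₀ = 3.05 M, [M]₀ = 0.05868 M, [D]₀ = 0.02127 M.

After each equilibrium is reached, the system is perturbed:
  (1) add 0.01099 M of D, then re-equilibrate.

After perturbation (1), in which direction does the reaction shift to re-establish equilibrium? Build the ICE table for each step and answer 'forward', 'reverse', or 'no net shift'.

Q₀ = 0.01602 vs Keq = 1.1120e-04 ⇒ Q>K, reverse
Step 1:
                    J           A           M           D
  init          2.689        3.05     0.05868     0.02127
  Δ          0.009459    0.009459     0.01892    -0.01892
  eq            2.698       3.059      0.0776    0.002351
  solve Keq expr → x = -0.009459; check Q = 1.1120e-04
Then add 0.01099 M of D.
Step 2:
                    J           A           M           D
  init          2.698       3.059      0.0776     0.01334
  Δ          0.005331    0.005331     0.01066    -0.01066
  eq            2.704       3.065     0.08826    0.002679
  solve Keq expr → x = -0.005331; check Q = 1.1120e-04

Direction: reverse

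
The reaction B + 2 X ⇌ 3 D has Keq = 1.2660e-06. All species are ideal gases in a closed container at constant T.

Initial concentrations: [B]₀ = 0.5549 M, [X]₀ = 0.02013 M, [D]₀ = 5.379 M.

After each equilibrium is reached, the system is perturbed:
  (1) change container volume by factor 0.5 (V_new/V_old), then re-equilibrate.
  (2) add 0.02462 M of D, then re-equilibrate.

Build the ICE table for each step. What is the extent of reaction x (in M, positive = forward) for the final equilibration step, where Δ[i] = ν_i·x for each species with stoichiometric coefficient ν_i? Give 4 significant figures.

Q₀ = 6.9215e+05 vs Keq = 1.2660e-06 ⇒ Q>K, reverse
Step 1:
                    B           X           D
  init         0.5549     0.02013       5.379
  Δ             1.782       3.564      -5.345
  eq            2.337       3.584     0.03362
  solve Keq expr → x = -1.782; check Q = 1.2660e-06
Then change container volume by factor 0.5 (V_new/V_old).
Step 2:
                    B           X           D
  init          4.673       7.167     0.06724
  Δ                 0           0           0
  eq            4.673       7.167     0.06724
  solve Keq expr → x = 0; check Q = 1.2660e-06
Then add 0.02462 M of D.
Step 3:
                    B           X           D
  init          4.673       7.167     0.09186
  Δ           0.00816     0.01632    -0.02448
  eq            4.682       7.184     0.06738
  solve Keq expr → x = -0.00816; check Q = 1.2660e-06

x = -0.00816 M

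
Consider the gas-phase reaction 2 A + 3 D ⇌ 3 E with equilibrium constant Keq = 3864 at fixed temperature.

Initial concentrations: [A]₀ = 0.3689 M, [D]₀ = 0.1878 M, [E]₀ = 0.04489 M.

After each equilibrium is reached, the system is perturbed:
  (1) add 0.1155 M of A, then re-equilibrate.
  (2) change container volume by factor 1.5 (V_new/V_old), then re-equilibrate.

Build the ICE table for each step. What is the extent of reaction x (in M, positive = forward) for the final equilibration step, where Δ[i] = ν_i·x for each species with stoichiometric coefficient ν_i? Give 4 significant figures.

x = -0.00146 M

Q₀ = 0.1004 vs Keq = 3864 ⇒ Q<K, forward
Step 1:
                  A         D         E
  I          0.3689    0.1878   0.04489
  C         -0.1044   -0.1566    0.1566
  E          0.2645   0.03117    0.2015
  solve Keq expr → x = 0.05221; check Q = 3864
Then add 0.1155 M of A.
Step 2:
                  A         D         E
  I            0.38   0.03117    0.2015
  C       -0.003874  -0.00581   0.00581
  E          0.3761   0.02536    0.2073
  solve Keq expr → x = 0.001937; check Q = 3864
Then change container volume by factor 1.5 (V_new/V_old).
Step 3:
                  A         D         E
  I          0.2507   0.01691    0.1382
  C         0.00292   0.00438  -0.00438
  E          0.2537   0.02129    0.1338
  solve Keq expr → x = -0.00146; check Q = 3864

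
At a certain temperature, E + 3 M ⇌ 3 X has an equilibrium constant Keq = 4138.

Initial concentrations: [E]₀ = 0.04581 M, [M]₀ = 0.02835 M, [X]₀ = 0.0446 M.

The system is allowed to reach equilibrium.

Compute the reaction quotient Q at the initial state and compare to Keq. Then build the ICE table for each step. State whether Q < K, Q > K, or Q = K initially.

Q₀ = 84.99; Q < K (proceeds forward)

Q₀ = 84.99 vs Keq = 4138 ⇒ Q<K, forward
Step 1:
                    E           M           X
  I           0.04581     0.02835      0.0446
  C         -0.005706    -0.01712     0.01712
  E            0.0401     0.01123     0.06172
  solve Keq expr → x = 0.005706; check Q = 4138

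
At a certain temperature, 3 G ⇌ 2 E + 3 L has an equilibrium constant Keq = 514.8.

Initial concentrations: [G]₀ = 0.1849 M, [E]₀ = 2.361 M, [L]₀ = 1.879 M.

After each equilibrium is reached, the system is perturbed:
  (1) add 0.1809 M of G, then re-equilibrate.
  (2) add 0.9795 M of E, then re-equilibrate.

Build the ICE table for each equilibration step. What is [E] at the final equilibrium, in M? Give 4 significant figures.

[E]_eq = 3.262 M

Q₀ = 5850 vs Keq = 514.8 ⇒ Q>K, reverse
Step 1:
                   G          E          L
  Initial     0.1849      2.361      1.879
  Change      0.1785     -0.119    -0.1785
  Equil       0.3634      2.242        1.7
  solve Keq expr → x = -0.05952; check Q = 514.8
Then add 0.1809 M of G.
Step 2:
                   G          E          L
  Initial     0.5443      2.242        1.7
  Change     -0.1401     0.0934     0.1401
  Equil       0.4042      2.335      1.841
  solve Keq expr → x = 0.0467; check Q = 514.8
Then add 0.9795 M of E.
Step 3:
                   G          E          L
  Initial     0.4042      3.315      1.841
  Change     0.07916   -0.05277   -0.07916
  Equil       0.4834      3.262      1.761
  solve Keq expr → x = -0.02639; check Q = 514.8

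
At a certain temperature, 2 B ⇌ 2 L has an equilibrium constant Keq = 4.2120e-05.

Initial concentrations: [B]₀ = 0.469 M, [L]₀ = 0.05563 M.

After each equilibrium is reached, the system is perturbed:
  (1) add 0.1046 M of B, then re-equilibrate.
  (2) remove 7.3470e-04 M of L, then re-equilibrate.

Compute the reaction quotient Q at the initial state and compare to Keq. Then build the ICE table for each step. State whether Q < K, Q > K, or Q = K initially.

Q₀ = 0.01407; Q > K (proceeds reverse)

Q₀ = 0.01407 vs Keq = 4.2120e-05 ⇒ Q>K, reverse
Step 1:
                    B           L
  init          0.469     0.05563
  Δ           0.05225    -0.05225
  eq           0.5212    0.003383
  solve Keq expr → x = -0.02612; check Q = 4.2120e-05
Then add 0.1046 M of B.
Step 2:
                    B           L
  init         0.6258    0.003383
  Δ       -6.7448e-04  6.7448e-04
  eq           0.6252    0.004057
  solve Keq expr → x = 3.3724e-04; check Q = 4.2120e-05
Then remove 7.3470e-04 M of L.
Step 3:
                    B           L
  init         0.6252    0.003323
  Δ       -7.2996e-04  7.2996e-04
  eq           0.6244    0.004053
  solve Keq expr → x = 3.6498e-04; check Q = 4.2120e-05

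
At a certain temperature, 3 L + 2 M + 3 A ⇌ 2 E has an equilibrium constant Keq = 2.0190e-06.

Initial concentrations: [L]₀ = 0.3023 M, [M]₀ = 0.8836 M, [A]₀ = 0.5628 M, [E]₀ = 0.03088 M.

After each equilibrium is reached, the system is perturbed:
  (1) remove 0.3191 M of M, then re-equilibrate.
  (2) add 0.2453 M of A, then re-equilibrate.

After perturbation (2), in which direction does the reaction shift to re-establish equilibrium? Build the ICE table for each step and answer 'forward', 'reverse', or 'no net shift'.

Direction: forward

Q₀ = 0.248 vs Keq = 2.0190e-06 ⇒ Q>K, reverse
Step 1:
                   L          M          A          E
  I           0.3023     0.8836     0.5628    0.03088
  C          0.04613    0.03075    0.04613   -0.03075
  E           0.3484     0.9144     0.6089 1.2697e-04
  solve Keq expr → x = -0.01538; check Q = 2.0190e-06
Then remove 0.3191 M of M.
Step 2:
                   L          M          A          E
  I           0.3484     0.5953     0.6089 1.2697e-04
  C       6.6403e-05 4.4268e-05 6.6403e-05 -4.4268e-05
  E           0.3485     0.5953      0.609 8.2703e-05
  solve Keq expr → x = -2.2134e-05; check Q = 2.0190e-06
Then add 0.2453 M of A.
Step 3:
                   L          M          A          E
  I           0.3485     0.5953     0.8543 8.2703e-05
  C       -8.1936e-05 -5.4624e-05 -8.1936e-05 5.4624e-05
  E           0.3484     0.5952     0.8542 1.3733e-04
  solve Keq expr → x = 2.7312e-05; check Q = 2.0190e-06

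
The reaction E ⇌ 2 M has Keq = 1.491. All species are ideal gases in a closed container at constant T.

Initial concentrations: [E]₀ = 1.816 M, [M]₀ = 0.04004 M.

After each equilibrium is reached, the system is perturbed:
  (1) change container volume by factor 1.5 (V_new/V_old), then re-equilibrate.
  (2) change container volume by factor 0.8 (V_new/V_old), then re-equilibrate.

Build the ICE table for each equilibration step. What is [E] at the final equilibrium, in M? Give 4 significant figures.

Q₀ = 8.8282e-04 vs Keq = 1.491 ⇒ Q<K, forward
Step 1:
                    E           M
  init          1.816     0.04004
  Δ           -0.6416       1.283
  eq            1.174       1.323
  solve Keq expr → x = 0.6416; check Q = 1.491
Then change container volume by factor 1.5 (V_new/V_old).
Step 2:
                    E           M
  init         0.7829      0.8822
  Δ          -0.07324      0.1465
  eq           0.7097       1.029
  solve Keq expr → x = 0.07324; check Q = 1.491
Then change container volume by factor 0.8 (V_new/V_old).
Step 3:
                    E           M
  init         0.8871       1.286
  Δ           0.05144     -0.1029
  eq           0.9385       1.183
  solve Keq expr → x = -0.05144; check Q = 1.491

[E]_eq = 0.9385 M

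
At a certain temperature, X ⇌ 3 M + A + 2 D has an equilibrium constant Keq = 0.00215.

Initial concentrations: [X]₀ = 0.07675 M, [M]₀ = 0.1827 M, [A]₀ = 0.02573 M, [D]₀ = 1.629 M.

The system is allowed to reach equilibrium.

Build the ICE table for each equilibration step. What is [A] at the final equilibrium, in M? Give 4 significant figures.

Q₀ = 0.005425 vs Keq = 0.00215 ⇒ Q>K, reverse
Step 1:
                   X          M          A          D
  Initial    0.07675     0.1827    0.02573      1.629
  Change    0.008093   -0.02428  -0.008093   -0.01619
  Equil      0.08484     0.1584    0.01764      1.613
  solve Keq expr → x = -0.008093; check Q = 0.00215

[A]_eq = 0.01764 M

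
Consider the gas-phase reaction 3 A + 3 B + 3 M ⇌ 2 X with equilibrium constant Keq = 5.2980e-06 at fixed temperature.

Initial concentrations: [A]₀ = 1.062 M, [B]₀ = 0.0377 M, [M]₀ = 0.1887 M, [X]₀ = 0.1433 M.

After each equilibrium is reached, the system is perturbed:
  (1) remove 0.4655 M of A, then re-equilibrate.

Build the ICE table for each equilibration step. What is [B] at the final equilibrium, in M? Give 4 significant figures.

Q₀ = 4.7619e+04 vs Keq = 5.2980e-06 ⇒ Q>K, reverse
Step 1:
                   A          B          M          X
  I            1.062     0.0377     0.1887     0.1433
  C           0.2148     0.2148     0.2148    -0.1432
  E            1.277     0.2525     0.4035 1.0798e-04
  solve Keq expr → x = -0.0716; check Q = 5.2980e-06
Then remove 0.4655 M of A.
Step 2:
                   A          B          M          X
  I           0.8113     0.2525     0.4035 1.0798e-04
  C       7.9855e-05 7.9855e-05 7.9855e-05 -5.3237e-05
  E           0.8114     0.2526     0.4036 5.4743e-05
  solve Keq expr → x = -2.6618e-05; check Q = 5.2980e-06

[B]_eq = 0.2526 M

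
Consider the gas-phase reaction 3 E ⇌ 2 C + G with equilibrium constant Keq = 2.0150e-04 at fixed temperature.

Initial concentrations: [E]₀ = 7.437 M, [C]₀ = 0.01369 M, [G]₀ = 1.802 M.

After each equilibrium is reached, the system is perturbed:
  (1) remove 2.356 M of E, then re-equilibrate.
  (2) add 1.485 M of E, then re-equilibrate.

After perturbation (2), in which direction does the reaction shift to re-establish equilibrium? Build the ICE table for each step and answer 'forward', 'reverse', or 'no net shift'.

Q₀ = 8.2105e-07 vs Keq = 2.0150e-04 ⇒ Q<K, forward
Step 1:
                  E         C         G
  Initial     7.437   0.01369     1.802
  Change     -0.276     0.184   0.09198
  Equil       7.161    0.1977     1.894
  solve Keq expr → x = 0.09198; check Q = 2.0150e-04
Then remove 2.356 M of E.
Step 2:
                  E         C         G
  Initial     4.805    0.1977     1.894
  Change     0.1252  -0.08348  -0.04174
  Equil        4.93    0.1142     1.852
  solve Keq expr → x = -0.04174; check Q = 2.0150e-04
Then add 1.485 M of E.
Step 3:
                  E         C         G
  Initial     6.415    0.1142     1.852
  Change   -0.07669   0.05113   0.02556
  Equil       6.339    0.1653     1.878
  solve Keq expr → x = 0.02556; check Q = 2.0150e-04

Direction: forward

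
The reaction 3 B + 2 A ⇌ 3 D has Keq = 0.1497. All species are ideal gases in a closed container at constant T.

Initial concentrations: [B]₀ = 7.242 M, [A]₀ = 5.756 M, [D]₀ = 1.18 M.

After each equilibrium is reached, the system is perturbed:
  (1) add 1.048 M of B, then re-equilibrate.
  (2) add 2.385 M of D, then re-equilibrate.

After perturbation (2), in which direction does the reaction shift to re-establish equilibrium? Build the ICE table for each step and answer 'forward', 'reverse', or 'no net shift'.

Q₀ = 1.3057e-04 vs Keq = 0.1497 ⇒ Q<K, forward
Step 1:
                   B          A          D
  I            7.242      5.756       1.18
  C            -3.44     -2.293       3.44
  E            3.802      3.463       4.62
  solve Keq expr → x = 1.147; check Q = 0.1497
Then add 1.048 M of B.
Step 2:
                   B          A          D
  I             4.85      3.463       4.62
  C          -0.4371    -0.2914     0.4371
  E            4.413      3.171      5.057
  solve Keq expr → x = 0.1457; check Q = 0.1497
Then add 2.385 M of D.
Step 3:
                   B          A          D
  I            4.413      3.171      7.442
  C           0.8051     0.5368    -0.8051
  E            5.218      3.708      6.637
  solve Keq expr → x = -0.2684; check Q = 0.1497

Direction: reverse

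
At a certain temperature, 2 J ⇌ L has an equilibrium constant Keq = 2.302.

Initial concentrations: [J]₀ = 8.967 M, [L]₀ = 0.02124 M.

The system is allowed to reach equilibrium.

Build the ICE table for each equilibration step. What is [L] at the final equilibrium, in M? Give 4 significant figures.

Q₀ = 2.6416e-04 vs Keq = 2.302 ⇒ Q<K, forward
Step 1:
                    J           L
  Initial       8.967     0.02124
  Change       -7.673       3.836
  Equil         1.294       3.857
  solve Keq expr → x = 3.836; check Q = 2.302

[L]_eq = 3.857 M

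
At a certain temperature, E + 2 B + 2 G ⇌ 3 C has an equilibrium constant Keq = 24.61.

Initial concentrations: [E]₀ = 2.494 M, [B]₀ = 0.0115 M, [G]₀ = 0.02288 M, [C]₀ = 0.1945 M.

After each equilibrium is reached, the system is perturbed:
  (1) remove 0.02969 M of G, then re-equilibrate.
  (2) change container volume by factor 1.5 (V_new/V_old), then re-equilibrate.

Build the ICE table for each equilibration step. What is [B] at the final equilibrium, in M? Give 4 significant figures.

Q₀ = 4.2614e+04 vs Keq = 24.61 ⇒ Q>K, reverse
Step 1:
                    E           B           G           C
  I             2.494      0.0115     0.02288      0.1945
  C           0.02662     0.05324     0.05324    -0.07986
  E             2.521     0.06474     0.07612      0.1146
  solve Keq expr → x = -0.02662; check Q = 24.61
Then remove 0.02969 M of G.
Step 2:
                    E           B           G           C
  I             2.521     0.06474     0.04643      0.1146
  C          0.004483    0.008966    0.008966    -0.01345
  E             2.525     0.07371      0.0554      0.1012
  solve Keq expr → x = -0.004483; check Q = 24.61
Then change container volume by factor 1.5 (V_new/V_old).
Step 3:
                    E           B           G           C
  I             1.683     0.04914     0.03693     0.06746
  C          0.002525    0.005051    0.005051   -0.007576
  E             1.686     0.05419     0.04198     0.05988
  solve Keq expr → x = -0.002525; check Q = 24.61

[B]_eq = 0.05419 M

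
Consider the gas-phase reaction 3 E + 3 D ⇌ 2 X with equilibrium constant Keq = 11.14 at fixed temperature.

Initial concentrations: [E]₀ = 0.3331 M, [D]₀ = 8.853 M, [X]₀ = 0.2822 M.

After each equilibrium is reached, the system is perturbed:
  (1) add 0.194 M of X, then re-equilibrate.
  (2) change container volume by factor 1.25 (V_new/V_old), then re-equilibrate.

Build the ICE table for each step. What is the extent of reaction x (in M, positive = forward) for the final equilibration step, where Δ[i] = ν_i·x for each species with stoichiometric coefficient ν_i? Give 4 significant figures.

Q₀ = 0.003105 vs Keq = 11.14 ⇒ Q<K, forward
Step 1:
                   E          D          X
  Initial     0.3331      8.853     0.2822
  Change     -0.3009    -0.3009     0.2006
  Equil      0.03222      8.552     0.4828
  solve Keq expr → x = 0.1003; check Q = 11.14
Then add 0.194 M of X.
Step 2:
                   E          D          X
  Initial    0.03222      8.552     0.6768
  Change    0.007891   0.007891  -0.005261
  Equil      0.04011       8.56     0.6715
  solve Keq expr → x = -0.00263; check Q = 11.14
Then change container volume by factor 1.25 (V_new/V_old).
Step 3:
                   E          D          X
  Initial    0.03209      6.848     0.5372
  Change     0.01067    0.01067  -0.007114
  Equil      0.04276      6.859     0.5301
  solve Keq expr → x = -0.003557; check Q = 11.14

x = -0.003557 M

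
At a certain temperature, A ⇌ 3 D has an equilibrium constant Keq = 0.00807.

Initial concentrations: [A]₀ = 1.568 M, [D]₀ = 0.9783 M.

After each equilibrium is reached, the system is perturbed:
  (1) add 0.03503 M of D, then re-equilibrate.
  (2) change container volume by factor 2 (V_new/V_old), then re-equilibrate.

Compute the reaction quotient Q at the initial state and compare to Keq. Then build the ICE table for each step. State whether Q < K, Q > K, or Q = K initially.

Q₀ = 0.5971 vs Keq = 0.00807 ⇒ Q>K, reverse
Step 1:
                  A         D
  I           1.568    0.9783
  C          0.2446   -0.7337
  E           1.813    0.2446
  solve Keq expr → x = -0.2446; check Q = 0.00807
Then add 0.03503 M of D.
Step 2:
                  A         D
  I           1.813    0.2796
  C          0.0115  -0.03451
  E           1.824    0.2451
  solve Keq expr → x = -0.0115; check Q = 0.00807
Then change container volume by factor 2 (V_new/V_old).
Step 3:
                  A         D
  I           0.912    0.1225
  C        -0.02343    0.0703
  E          0.8886    0.1928
  solve Keq expr → x = 0.02343; check Q = 0.00807

Q₀ = 0.5971; Q > K (proceeds reverse)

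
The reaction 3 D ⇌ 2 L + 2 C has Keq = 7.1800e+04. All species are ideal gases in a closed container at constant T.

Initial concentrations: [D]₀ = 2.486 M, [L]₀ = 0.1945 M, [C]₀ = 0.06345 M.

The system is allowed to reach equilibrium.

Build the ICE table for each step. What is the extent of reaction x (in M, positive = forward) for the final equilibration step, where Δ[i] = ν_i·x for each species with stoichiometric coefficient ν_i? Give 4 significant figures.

Q₀ = 9.9129e-06 vs Keq = 7.1800e+04 ⇒ Q<K, forward
Step 1:
                   D          L          C
  init         2.486     0.1945    0.06345
  Δ           -2.435      1.623      1.623
  eq         0.05079      1.818      1.687
  solve Keq expr → x = 0.8117; check Q = 7.1800e+04

x = 0.8117 M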